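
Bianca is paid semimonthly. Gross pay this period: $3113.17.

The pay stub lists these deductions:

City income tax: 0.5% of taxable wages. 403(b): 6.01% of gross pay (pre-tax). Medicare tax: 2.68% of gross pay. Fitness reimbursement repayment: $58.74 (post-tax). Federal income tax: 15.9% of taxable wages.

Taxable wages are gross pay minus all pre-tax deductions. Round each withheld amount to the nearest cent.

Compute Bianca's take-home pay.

$2304.02

403(b): $3113.17 × 0.0601 = $187.10
Taxable wages = $3113.17 − $187.10 = $2926.07
Federal income tax: $2926.07 × 0.159 = $465.25
City income tax: $2926.07 × 0.005 = $14.63
Medicare tax: $3113.17 × 0.0268 = $83.43
Fitness reimbursement repayment: $58.74
Total deductions = $187.10 + $465.25 + $14.63 + $83.43 + $58.74 = $809.15
Net pay = $3113.17 − $809.15 = $2304.02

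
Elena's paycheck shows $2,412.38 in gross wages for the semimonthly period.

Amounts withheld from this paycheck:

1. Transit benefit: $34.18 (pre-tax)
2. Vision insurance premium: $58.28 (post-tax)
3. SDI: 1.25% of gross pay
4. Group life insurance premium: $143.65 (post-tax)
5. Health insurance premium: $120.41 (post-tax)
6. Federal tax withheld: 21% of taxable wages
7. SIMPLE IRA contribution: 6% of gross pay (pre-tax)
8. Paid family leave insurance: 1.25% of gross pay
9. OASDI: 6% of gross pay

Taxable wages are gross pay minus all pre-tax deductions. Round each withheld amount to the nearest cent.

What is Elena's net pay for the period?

Transit benefit: $34.18
SIMPLE IRA contribution: $2,412.38 × 0.06 = $144.74
Pre-tax total = $34.18 + $144.74 = $178.92
Taxable wages = $2,412.38 − $178.92 = $2,233.46
Federal tax withheld: $2,233.46 × 0.21 = $469.03
OASDI: $2,412.38 × 0.06 = $144.74
Paid family leave insurance: $2,412.38 × 0.0125 = $30.15
SDI: $2,412.38 × 0.0125 = $30.15
Health insurance premium: $120.41
Vision insurance premium: $58.28
Group life insurance premium: $143.65
Total deductions = $34.18 + $144.74 + $469.03 + $144.74 + $30.15 + $30.15 + $120.41 + $58.28 + $143.65 = $1,175.33
Net pay = $2,412.38 − $1,175.33 = $1,237.05

$1,237.05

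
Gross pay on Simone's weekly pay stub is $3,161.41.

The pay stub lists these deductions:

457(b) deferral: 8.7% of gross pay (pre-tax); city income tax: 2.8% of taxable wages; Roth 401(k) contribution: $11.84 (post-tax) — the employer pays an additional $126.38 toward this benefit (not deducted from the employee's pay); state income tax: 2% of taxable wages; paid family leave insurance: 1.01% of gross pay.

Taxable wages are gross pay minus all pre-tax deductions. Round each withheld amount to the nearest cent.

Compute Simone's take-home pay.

$2,704.05

457(b) deferral: $3,161.41 × 0.087 = $275.04
Taxable wages = $3,161.41 − $275.04 = $2,886.37
State income tax: $2,886.37 × 0.02 = $57.73
City income tax: $2,886.37 × 0.028 = $80.82
Paid family leave insurance: $3,161.41 × 0.0101 = $31.93
Roth 401(k) contribution: $11.84
(Employer's $126.38 toward Roth 401(k) contribution is not withheld from the employee.)
Total deductions = $275.04 + $57.73 + $80.82 + $31.93 + $11.84 = $457.36
Net pay = $3,161.41 − $457.36 = $2,704.05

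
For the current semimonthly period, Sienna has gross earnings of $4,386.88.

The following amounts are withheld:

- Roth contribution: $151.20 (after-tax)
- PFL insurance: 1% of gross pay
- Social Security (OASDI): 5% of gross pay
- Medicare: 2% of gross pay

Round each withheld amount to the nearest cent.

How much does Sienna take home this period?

$3,884.73

Social Security (OASDI): $4,386.88 × 0.05 = $219.34
PFL insurance: $4,386.88 × 0.01 = $43.87
Medicare: $4,386.88 × 0.02 = $87.74
Roth contribution: $151.20
Total deductions = $219.34 + $43.87 + $87.74 + $151.20 = $502.15
Net pay = $4,386.88 − $502.15 = $3,884.73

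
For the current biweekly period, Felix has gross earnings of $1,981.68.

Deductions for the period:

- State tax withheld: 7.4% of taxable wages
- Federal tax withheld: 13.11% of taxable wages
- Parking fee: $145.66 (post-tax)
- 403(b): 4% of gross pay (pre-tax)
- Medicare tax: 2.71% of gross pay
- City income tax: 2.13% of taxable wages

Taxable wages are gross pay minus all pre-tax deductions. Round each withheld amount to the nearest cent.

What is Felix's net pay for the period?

$1,272.34

403(b): $1,981.68 × 0.04 = $79.27
Taxable wages = $1,981.68 − $79.27 = $1,902.41
Federal tax withheld: $1,902.41 × 0.1311 = $249.41
State tax withheld: $1,902.41 × 0.074 = $140.78
City income tax: $1,902.41 × 0.0213 = $40.52
Medicare tax: $1,981.68 × 0.0271 = $53.70
Parking fee: $145.66
Total deductions = $79.27 + $249.41 + $140.78 + $40.52 + $53.70 + $145.66 = $709.34
Net pay = $1,981.68 − $709.34 = $1,272.34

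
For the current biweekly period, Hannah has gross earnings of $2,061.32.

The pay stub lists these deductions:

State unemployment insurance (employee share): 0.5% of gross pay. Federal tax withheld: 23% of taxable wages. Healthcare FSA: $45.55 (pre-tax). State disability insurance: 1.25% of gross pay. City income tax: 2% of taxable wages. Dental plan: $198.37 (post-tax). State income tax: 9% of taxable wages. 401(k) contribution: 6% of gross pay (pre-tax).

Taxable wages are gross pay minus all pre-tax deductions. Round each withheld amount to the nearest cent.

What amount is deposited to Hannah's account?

Healthcare FSA: $45.55
401(k) contribution: $2,061.32 × 0.06 = $123.68
Pre-tax total = $45.55 + $123.68 = $169.23
Taxable wages = $2,061.32 − $169.23 = $1,892.09
City income tax: $1,892.09 × 0.02 = $37.84
Federal tax withheld: $1,892.09 × 0.23 = $435.18
State income tax: $1,892.09 × 0.09 = $170.29
State disability insurance: $2,061.32 × 0.0125 = $25.77
State unemployment insurance (employee share): $2,061.32 × 0.005 = $10.31
Dental plan: $198.37
Total deductions = $45.55 + $123.68 + $37.84 + $435.18 + $170.29 + $25.77 + $10.31 + $198.37 = $1,046.99
Net pay = $2,061.32 − $1,046.99 = $1,014.33

$1,014.33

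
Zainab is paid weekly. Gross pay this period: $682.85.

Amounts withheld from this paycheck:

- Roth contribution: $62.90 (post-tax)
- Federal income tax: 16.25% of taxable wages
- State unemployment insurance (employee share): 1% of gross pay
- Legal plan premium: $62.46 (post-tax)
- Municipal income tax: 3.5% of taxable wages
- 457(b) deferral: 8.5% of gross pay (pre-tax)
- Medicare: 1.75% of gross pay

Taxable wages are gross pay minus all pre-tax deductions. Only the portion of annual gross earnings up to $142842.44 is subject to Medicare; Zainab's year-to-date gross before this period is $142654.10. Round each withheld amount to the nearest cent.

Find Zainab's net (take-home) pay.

$365.92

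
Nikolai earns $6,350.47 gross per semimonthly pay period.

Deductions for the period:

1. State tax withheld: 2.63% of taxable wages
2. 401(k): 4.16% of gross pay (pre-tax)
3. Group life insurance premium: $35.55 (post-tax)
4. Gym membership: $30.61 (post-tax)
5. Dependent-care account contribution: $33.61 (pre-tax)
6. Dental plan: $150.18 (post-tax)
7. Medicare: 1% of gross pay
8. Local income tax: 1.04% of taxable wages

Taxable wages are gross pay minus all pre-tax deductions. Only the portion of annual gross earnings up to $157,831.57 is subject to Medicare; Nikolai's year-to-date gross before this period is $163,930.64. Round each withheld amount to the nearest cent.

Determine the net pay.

$5,614.20

401(k): $6,350.47 × 0.0416 = $264.18
Dependent-care account contribution: $33.61
Pre-tax total = $264.18 + $33.61 = $297.79
Taxable wages = $6,350.47 − $297.79 = $6,052.68
State tax withheld: $6,052.68 × 0.0263 = $159.19
Local income tax: $6,052.68 × 0.0104 = $62.95
Medicare: annual cap $157,831.57 already reached (YTD $163,930.64), so $0.00
Dental plan: $150.18
Group life insurance premium: $35.55
Gym membership: $30.61
Total deductions = $264.18 + $33.61 + $159.19 + $62.95 + $0.00 + $150.18 + $35.55 + $30.61 = $736.27
Net pay = $6,350.47 − $736.27 = $5,614.20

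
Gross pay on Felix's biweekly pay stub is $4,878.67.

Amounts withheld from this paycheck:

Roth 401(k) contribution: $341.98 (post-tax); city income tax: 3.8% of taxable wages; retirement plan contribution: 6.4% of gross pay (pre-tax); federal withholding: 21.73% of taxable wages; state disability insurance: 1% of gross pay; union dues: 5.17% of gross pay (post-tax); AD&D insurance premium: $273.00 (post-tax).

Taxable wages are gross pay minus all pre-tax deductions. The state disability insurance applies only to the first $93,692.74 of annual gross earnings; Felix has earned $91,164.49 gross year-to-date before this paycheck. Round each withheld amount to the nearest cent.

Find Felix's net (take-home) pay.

$2,508.14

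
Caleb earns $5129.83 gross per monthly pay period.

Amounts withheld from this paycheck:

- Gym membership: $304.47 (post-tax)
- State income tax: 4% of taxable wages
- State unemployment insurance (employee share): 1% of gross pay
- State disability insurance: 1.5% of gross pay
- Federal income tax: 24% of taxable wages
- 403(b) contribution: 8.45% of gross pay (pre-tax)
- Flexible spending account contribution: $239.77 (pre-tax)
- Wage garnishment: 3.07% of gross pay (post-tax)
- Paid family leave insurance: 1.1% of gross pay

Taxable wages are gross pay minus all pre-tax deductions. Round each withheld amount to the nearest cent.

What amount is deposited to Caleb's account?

Flexible spending account contribution: $239.77
403(b) contribution: $5129.83 × 0.0845 = $433.47
Pre-tax total = $239.77 + $433.47 = $673.24
Taxable wages = $5129.83 − $673.24 = $4456.59
State income tax: $4456.59 × 0.04 = $178.26
Federal income tax: $4456.59 × 0.24 = $1069.58
State unemployment insurance (employee share): $5129.83 × 0.01 = $51.30
State disability insurance: $5129.83 × 0.015 = $76.95
Paid family leave insurance: $5129.83 × 0.011 = $56.43
Gym membership: $304.47
Wage garnishment: $5129.83 × 0.0307 = $157.49
Total deductions = $239.77 + $433.47 + $178.26 + $1069.58 + $51.30 + $76.95 + $56.43 + $304.47 + $157.49 = $2567.72
Net pay = $5129.83 − $2567.72 = $2562.11

$2562.11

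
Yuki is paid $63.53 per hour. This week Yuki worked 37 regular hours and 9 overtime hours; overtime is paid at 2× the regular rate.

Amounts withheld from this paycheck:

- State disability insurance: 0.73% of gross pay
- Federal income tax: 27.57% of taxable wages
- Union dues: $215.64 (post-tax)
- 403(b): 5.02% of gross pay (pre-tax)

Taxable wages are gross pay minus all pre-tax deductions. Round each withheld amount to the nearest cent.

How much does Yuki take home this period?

$2162.61

Regular pay: 37 × $63.53 = $2350.61
Overtime pay: 9 × $63.53 × 2 = $1143.54
Gross pay = $2350.61 + $1143.54 = $3494.15
403(b): $3494.15 × 0.0502 = $175.41
Taxable wages = $3494.15 − $175.41 = $3318.74
Federal income tax: $3318.74 × 0.2757 = $914.98
State disability insurance: $3494.15 × 0.0073 = $25.51
Union dues: $215.64
Total deductions = $175.41 + $914.98 + $25.51 + $215.64 = $1331.54
Net pay = $3494.15 − $1331.54 = $2162.61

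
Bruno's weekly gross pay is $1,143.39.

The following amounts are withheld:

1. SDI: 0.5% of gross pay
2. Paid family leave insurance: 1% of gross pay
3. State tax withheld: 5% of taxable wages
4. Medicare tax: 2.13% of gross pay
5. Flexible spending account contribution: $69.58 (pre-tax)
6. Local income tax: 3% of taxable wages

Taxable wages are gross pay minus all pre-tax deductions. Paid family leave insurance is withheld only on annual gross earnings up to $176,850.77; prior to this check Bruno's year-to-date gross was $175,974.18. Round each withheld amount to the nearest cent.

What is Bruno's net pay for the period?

Flexible spending account contribution: $69.58
Taxable wages = $1,143.39 − $69.58 = $1,073.81
Local income tax: $1,073.81 × 0.03 = $32.21
State tax withheld: $1,073.81 × 0.05 = $53.69
Paid family leave insurance: only $176,850.77 − $175,974.18 = $876.59 of this check is subject → $876.59 × 0.01 = $8.77
SDI: $1,143.39 × 0.005 = $5.72
Medicare tax: $1,143.39 × 0.0213 = $24.35
Total deductions = $69.58 + $32.21 + $53.69 + $8.77 + $5.72 + $24.35 = $194.32
Net pay = $1,143.39 − $194.32 = $949.07

$949.07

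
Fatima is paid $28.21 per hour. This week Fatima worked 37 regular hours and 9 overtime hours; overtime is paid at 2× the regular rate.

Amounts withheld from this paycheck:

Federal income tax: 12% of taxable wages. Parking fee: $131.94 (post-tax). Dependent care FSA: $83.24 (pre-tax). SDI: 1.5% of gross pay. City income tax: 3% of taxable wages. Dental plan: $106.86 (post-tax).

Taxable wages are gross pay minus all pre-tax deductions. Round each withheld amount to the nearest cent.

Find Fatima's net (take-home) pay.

$985.99

Regular pay: 37 × $28.21 = $1043.77
Overtime pay: 9 × $28.21 × 2 = $507.78
Gross pay = $1043.77 + $507.78 = $1551.55
Dependent care FSA: $83.24
Taxable wages = $1551.55 − $83.24 = $1468.31
City income tax: $1468.31 × 0.03 = $44.05
Federal income tax: $1468.31 × 0.12 = $176.20
SDI: $1551.55 × 0.015 = $23.27
Dental plan: $106.86
Parking fee: $131.94
Total deductions = $83.24 + $44.05 + $176.20 + $23.27 + $106.86 + $131.94 = $565.56
Net pay = $1551.55 − $565.56 = $985.99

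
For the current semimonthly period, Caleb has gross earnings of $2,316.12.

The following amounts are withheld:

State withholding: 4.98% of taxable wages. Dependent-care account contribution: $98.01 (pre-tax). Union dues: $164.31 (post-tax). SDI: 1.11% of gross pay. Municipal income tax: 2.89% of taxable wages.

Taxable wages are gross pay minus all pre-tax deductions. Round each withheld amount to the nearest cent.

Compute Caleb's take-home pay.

Dependent-care account contribution: $98.01
Taxable wages = $2,316.12 − $98.01 = $2,218.11
State withholding: $2,218.11 × 0.0498 = $110.46
Municipal income tax: $2,218.11 × 0.0289 = $64.10
SDI: $2,316.12 × 0.0111 = $25.71
Union dues: $164.31
Total deductions = $98.01 + $110.46 + $64.10 + $25.71 + $164.31 = $462.59
Net pay = $2,316.12 − $462.59 = $1,853.53

$1,853.53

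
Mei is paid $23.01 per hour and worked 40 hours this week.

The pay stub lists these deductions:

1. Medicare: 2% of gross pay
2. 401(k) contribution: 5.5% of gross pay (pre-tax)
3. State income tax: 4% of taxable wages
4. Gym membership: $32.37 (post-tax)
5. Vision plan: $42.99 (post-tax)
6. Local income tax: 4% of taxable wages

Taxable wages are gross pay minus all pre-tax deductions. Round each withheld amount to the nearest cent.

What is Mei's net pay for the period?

$706.43

Gross pay: 40 × $23.01 = $920.40
401(k) contribution: $920.40 × 0.055 = $50.62
Taxable wages = $920.40 − $50.62 = $869.78
State income tax: $869.78 × 0.04 = $34.79
Local income tax: $869.78 × 0.04 = $34.79
Medicare: $920.40 × 0.02 = $18.41
Gym membership: $32.37
Vision plan: $42.99
Total deductions = $50.62 + $34.79 + $34.79 + $18.41 + $32.37 + $42.99 = $213.97
Net pay = $920.40 − $213.97 = $706.43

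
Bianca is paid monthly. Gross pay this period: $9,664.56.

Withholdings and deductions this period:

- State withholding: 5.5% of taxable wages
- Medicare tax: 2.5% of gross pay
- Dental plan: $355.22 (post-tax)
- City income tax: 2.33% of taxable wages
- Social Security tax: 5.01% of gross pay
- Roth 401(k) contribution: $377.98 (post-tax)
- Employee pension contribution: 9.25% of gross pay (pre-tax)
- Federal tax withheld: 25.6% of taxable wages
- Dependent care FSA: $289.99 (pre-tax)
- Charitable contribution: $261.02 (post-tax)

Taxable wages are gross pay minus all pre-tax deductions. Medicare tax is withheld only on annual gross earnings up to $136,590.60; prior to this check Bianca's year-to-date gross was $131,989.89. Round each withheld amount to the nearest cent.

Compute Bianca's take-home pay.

$4,052.11

Dependent care FSA: $289.99
Employee pension contribution: $9,664.56 × 0.0925 = $893.97
Pre-tax total = $289.99 + $893.97 = $1,183.96
Taxable wages = $9,664.56 − $1,183.96 = $8,480.60
State withholding: $8,480.60 × 0.055 = $466.43
Federal tax withheld: $8,480.60 × 0.256 = $2,171.03
City income tax: $8,480.60 × 0.0233 = $197.60
Social Security tax: $9,664.56 × 0.0501 = $484.19
Medicare tax: only $136,590.60 − $131,989.89 = $4,600.71 of this check is subject → $4,600.71 × 0.025 = $115.02
Charitable contribution: $261.02
Roth 401(k) contribution: $377.98
Dental plan: $355.22
Total deductions = $289.99 + $893.97 + $466.43 + $2,171.03 + $197.60 + $484.19 + $115.02 + $261.02 + $377.98 + $355.22 = $5,612.45
Net pay = $9,664.56 − $5,612.45 = $4,052.11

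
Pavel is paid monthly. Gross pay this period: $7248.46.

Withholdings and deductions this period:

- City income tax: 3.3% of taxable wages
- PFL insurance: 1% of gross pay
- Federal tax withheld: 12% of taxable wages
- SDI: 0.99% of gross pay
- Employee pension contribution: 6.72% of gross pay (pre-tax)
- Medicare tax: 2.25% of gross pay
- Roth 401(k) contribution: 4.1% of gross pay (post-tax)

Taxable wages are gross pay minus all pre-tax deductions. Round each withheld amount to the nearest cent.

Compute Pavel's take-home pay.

Employee pension contribution: $7248.46 × 0.0672 = $487.10
Taxable wages = $7248.46 − $487.10 = $6761.36
Federal tax withheld: $6761.36 × 0.12 = $811.36
City income tax: $6761.36 × 0.033 = $223.12
Medicare tax: $7248.46 × 0.0225 = $163.09
PFL insurance: $7248.46 × 0.01 = $72.48
SDI: $7248.46 × 0.0099 = $71.76
Roth 401(k) contribution: $7248.46 × 0.041 = $297.19
Total deductions = $487.10 + $811.36 + $223.12 + $163.09 + $72.48 + $71.76 + $297.19 = $2126.10
Net pay = $7248.46 − $2126.10 = $5122.36

$5122.36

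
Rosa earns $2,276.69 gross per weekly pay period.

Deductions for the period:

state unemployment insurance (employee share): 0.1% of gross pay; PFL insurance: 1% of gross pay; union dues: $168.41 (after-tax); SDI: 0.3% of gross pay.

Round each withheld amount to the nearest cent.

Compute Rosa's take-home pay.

$2,076.40

SDI: $2,276.69 × 0.003 = $6.83
PFL insurance: $2,276.69 × 0.01 = $22.77
State unemployment insurance (employee share): $2,276.69 × 0.001 = $2.28
Union dues: $168.41
Total deductions = $6.83 + $22.77 + $2.28 + $168.41 = $200.29
Net pay = $2,276.69 − $200.29 = $2,076.40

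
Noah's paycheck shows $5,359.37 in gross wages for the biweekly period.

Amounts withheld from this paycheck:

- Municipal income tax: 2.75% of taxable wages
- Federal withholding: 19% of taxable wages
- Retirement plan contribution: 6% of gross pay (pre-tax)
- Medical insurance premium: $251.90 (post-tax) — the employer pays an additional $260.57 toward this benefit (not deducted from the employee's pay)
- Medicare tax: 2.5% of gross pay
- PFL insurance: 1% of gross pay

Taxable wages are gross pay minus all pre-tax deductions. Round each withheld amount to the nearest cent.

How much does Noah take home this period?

Retirement plan contribution: $5,359.37 × 0.06 = $321.56
Taxable wages = $5,359.37 − $321.56 = $5,037.81
Municipal income tax: $5,037.81 × 0.0275 = $138.54
Federal withholding: $5,037.81 × 0.19 = $957.18
Medicare tax: $5,359.37 × 0.025 = $133.98
PFL insurance: $5,359.37 × 0.01 = $53.59
Medical insurance premium: $251.90
(Employer's $260.57 toward medical insurance premium is not withheld from the employee.)
Total deductions = $321.56 + $138.54 + $957.18 + $133.98 + $53.59 + $251.90 = $1,856.75
Net pay = $5,359.37 − $1,856.75 = $3,502.62

$3,502.62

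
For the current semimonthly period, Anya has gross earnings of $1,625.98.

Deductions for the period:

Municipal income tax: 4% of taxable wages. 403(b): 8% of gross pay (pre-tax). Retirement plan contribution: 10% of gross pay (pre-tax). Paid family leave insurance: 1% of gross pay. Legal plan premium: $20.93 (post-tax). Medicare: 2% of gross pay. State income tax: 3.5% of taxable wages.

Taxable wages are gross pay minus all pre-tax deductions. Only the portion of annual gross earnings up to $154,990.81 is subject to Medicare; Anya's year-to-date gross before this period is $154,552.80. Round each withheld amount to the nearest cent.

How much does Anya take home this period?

Retirement plan contribution: $1,625.98 × 0.1 = $162.60
403(b): $1,625.98 × 0.08 = $130.08
Pre-tax total = $162.60 + $130.08 = $292.68
Taxable wages = $1,625.98 − $292.68 = $1,333.30
Municipal income tax: $1,333.30 × 0.04 = $53.33
State income tax: $1,333.30 × 0.035 = $46.67
Paid family leave insurance: $1,625.98 × 0.01 = $16.26
Medicare: only $154,990.81 − $154,552.80 = $438.01 of this check is subject → $438.01 × 0.02 = $8.76
Legal plan premium: $20.93
Total deductions = $162.60 + $130.08 + $53.33 + $46.67 + $16.26 + $8.76 + $20.93 = $438.63
Net pay = $1,625.98 − $438.63 = $1,187.35

$1,187.35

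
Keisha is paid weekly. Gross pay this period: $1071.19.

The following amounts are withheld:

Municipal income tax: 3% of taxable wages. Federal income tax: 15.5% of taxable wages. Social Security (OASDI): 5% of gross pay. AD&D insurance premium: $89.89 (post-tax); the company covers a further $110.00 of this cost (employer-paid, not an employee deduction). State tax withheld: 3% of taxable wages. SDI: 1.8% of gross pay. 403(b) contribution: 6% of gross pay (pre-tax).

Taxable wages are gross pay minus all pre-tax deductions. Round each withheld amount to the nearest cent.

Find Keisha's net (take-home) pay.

403(b) contribution: $1071.19 × 0.06 = $64.27
Taxable wages = $1071.19 − $64.27 = $1006.92
Federal income tax: $1006.92 × 0.155 = $156.07
State tax withheld: $1006.92 × 0.03 = $30.21
Municipal income tax: $1006.92 × 0.03 = $30.21
Social Security (OASDI): $1071.19 × 0.05 = $53.56
SDI: $1071.19 × 0.018 = $19.28
AD&D insurance premium: $89.89
(Employer's $110.00 toward AD&D insurance premium is not withheld from the employee.)
Total deductions = $64.27 + $156.07 + $30.21 + $30.21 + $53.56 + $19.28 + $89.89 = $443.49
Net pay = $1071.19 − $443.49 = $627.70

$627.70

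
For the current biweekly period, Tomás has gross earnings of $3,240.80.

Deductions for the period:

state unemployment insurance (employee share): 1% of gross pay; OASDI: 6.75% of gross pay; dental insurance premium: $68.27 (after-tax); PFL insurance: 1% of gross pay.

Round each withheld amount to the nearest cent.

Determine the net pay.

PFL insurance: $3,240.80 × 0.01 = $32.41
OASDI: $3,240.80 × 0.0675 = $218.75
State unemployment insurance (employee share): $3,240.80 × 0.01 = $32.41
Dental insurance premium: $68.27
Total deductions = $32.41 + $218.75 + $32.41 + $68.27 = $351.84
Net pay = $3,240.80 − $351.84 = $2,888.96

$2,888.96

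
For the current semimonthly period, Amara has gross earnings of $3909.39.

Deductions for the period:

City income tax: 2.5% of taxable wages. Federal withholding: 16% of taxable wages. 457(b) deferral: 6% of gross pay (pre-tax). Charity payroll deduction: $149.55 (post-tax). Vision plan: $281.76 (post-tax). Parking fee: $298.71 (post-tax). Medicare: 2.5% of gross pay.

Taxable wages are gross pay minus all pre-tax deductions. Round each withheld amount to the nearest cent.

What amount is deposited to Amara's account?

457(b) deferral: $3909.39 × 0.06 = $234.56
Taxable wages = $3909.39 − $234.56 = $3674.83
Federal withholding: $3674.83 × 0.16 = $587.97
City income tax: $3674.83 × 0.025 = $91.87
Medicare: $3909.39 × 0.025 = $97.73
Parking fee: $298.71
Charity payroll deduction: $149.55
Vision plan: $281.76
Total deductions = $234.56 + $587.97 + $91.87 + $97.73 + $298.71 + $149.55 + $281.76 = $1742.15
Net pay = $3909.39 − $1742.15 = $2167.24

$2167.24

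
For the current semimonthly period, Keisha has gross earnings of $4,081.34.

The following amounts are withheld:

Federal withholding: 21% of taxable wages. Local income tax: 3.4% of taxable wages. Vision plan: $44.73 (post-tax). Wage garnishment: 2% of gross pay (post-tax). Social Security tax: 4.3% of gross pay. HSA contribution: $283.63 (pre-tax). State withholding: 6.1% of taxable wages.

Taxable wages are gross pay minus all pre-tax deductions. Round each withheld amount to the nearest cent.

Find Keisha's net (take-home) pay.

$2,337.55

HSA contribution: $283.63
Taxable wages = $4,081.34 − $283.63 = $3,797.71
Local income tax: $3,797.71 × 0.034 = $129.12
Federal withholding: $3,797.71 × 0.21 = $797.52
State withholding: $3,797.71 × 0.061 = $231.66
Social Security tax: $4,081.34 × 0.043 = $175.50
Vision plan: $44.73
Wage garnishment: $4,081.34 × 0.02 = $81.63
Total deductions = $283.63 + $129.12 + $797.52 + $231.66 + $175.50 + $44.73 + $81.63 = $1,743.79
Net pay = $4,081.34 − $1,743.79 = $2,337.55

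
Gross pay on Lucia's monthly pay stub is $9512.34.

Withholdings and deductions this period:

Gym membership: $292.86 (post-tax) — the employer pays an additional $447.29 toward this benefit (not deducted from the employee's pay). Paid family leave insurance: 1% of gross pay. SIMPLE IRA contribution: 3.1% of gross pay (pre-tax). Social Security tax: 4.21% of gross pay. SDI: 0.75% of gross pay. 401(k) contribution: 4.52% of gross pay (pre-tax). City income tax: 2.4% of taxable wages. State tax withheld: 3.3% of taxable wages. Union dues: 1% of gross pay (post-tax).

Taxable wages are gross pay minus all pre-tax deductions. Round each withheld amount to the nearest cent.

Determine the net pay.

$7331.70

SIMPLE IRA contribution: $9512.34 × 0.031 = $294.88
401(k) contribution: $9512.34 × 0.0452 = $429.96
Pre-tax total = $294.88 + $429.96 = $724.84
Taxable wages = $9512.34 − $724.84 = $8787.50
State tax withheld: $8787.50 × 0.033 = $289.99
City income tax: $8787.50 × 0.024 = $210.90
SDI: $9512.34 × 0.0075 = $71.34
Paid family leave insurance: $9512.34 × 0.01 = $95.12
Social Security tax: $9512.34 × 0.0421 = $400.47
Gym membership: $292.86
Union dues: $9512.34 × 0.01 = $95.12
(Employer's $447.29 toward gym membership is not withheld from the employee.)
Total deductions = $294.88 + $429.96 + $289.99 + $210.90 + $71.34 + $95.12 + $400.47 + $292.86 + $95.12 = $2180.64
Net pay = $9512.34 − $2180.64 = $7331.70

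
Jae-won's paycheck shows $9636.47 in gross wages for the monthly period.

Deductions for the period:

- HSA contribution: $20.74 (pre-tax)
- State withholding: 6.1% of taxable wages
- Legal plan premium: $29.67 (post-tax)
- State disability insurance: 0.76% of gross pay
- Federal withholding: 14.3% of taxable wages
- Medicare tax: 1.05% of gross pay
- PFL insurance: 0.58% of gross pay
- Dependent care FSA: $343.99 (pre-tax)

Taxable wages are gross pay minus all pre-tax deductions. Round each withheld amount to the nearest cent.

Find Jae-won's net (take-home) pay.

$7120.32

HSA contribution: $20.74
Dependent care FSA: $343.99
Pre-tax total = $20.74 + $343.99 = $364.73
Taxable wages = $9636.47 − $364.73 = $9271.74
State withholding: $9271.74 × 0.061 = $565.58
Federal withholding: $9271.74 × 0.143 = $1325.86
Medicare tax: $9636.47 × 0.0105 = $101.18
State disability insurance: $9636.47 × 0.0076 = $73.24
PFL insurance: $9636.47 × 0.0058 = $55.89
Legal plan premium: $29.67
Total deductions = $20.74 + $343.99 + $565.58 + $1325.86 + $101.18 + $73.24 + $55.89 + $29.67 = $2516.15
Net pay = $9636.47 − $2516.15 = $7120.32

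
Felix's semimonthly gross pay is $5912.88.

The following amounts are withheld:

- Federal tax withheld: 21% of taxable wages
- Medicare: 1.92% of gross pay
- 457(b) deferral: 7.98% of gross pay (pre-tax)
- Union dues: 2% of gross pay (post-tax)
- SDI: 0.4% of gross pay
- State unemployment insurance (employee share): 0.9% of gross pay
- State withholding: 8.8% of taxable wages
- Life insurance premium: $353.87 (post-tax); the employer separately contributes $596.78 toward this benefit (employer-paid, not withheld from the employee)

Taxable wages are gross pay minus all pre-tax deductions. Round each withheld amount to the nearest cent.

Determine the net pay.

457(b) deferral: $5912.88 × 0.0798 = $471.85
Taxable wages = $5912.88 − $471.85 = $5441.03
Federal tax withheld: $5441.03 × 0.21 = $1142.62
State withholding: $5441.03 × 0.088 = $478.81
SDI: $5912.88 × 0.004 = $23.65
Medicare: $5912.88 × 0.0192 = $113.53
State unemployment insurance (employee share): $5912.88 × 0.009 = $53.22
Life insurance premium: $353.87
Union dues: $5912.88 × 0.02 = $118.26
(Employer's $596.78 toward life insurance premium is not withheld from the employee.)
Total deductions = $471.85 + $1142.62 + $478.81 + $23.65 + $113.53 + $53.22 + $353.87 + $118.26 = $2755.81
Net pay = $5912.88 − $2755.81 = $3157.07

$3157.07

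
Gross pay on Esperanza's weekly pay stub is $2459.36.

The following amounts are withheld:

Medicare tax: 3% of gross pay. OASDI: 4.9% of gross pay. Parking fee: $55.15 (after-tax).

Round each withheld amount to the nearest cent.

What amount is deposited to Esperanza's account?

OASDI: $2459.36 × 0.049 = $120.51
Medicare tax: $2459.36 × 0.03 = $73.78
Parking fee: $55.15
Total deductions = $120.51 + $73.78 + $55.15 = $249.44
Net pay = $2459.36 − $249.44 = $2209.92

$2209.92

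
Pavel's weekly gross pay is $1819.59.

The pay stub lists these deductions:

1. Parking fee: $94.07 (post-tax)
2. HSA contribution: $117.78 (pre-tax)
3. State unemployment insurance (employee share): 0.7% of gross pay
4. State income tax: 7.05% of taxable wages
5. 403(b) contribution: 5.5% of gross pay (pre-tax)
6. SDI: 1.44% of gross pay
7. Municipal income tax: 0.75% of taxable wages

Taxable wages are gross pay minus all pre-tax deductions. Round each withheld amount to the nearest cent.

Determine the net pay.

$1343.79

403(b) contribution: $1819.59 × 0.055 = $100.08
HSA contribution: $117.78
Pre-tax total = $100.08 + $117.78 = $217.86
Taxable wages = $1819.59 − $217.86 = $1601.73
State income tax: $1601.73 × 0.0705 = $112.92
Municipal income tax: $1601.73 × 0.0075 = $12.01
SDI: $1819.59 × 0.0144 = $26.20
State unemployment insurance (employee share): $1819.59 × 0.007 = $12.74
Parking fee: $94.07
Total deductions = $100.08 + $117.78 + $112.92 + $12.01 + $26.20 + $12.74 + $94.07 = $475.80
Net pay = $1819.59 − $475.80 = $1343.79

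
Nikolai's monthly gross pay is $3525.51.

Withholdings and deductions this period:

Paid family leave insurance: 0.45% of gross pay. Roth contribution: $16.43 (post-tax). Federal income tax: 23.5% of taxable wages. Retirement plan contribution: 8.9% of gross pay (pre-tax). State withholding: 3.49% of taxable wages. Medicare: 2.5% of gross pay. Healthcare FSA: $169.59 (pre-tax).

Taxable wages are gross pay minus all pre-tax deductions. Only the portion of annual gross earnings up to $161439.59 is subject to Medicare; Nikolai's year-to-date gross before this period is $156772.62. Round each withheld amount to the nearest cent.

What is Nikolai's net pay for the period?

Healthcare FSA: $169.59
Retirement plan contribution: $3525.51 × 0.089 = $313.77
Pre-tax total = $169.59 + $313.77 = $483.36
Taxable wages = $3525.51 − $483.36 = $3042.15
Federal income tax: $3042.15 × 0.235 = $714.91
State withholding: $3042.15 × 0.0349 = $106.17
Paid family leave insurance: $3525.51 × 0.0045 = $15.86
Medicare: cap not yet reached, full $3525.51 is subject → $3525.51 × 0.025 = $88.14
Roth contribution: $16.43
Total deductions = $169.59 + $313.77 + $714.91 + $106.17 + $15.86 + $88.14 + $16.43 = $1424.87
Net pay = $3525.51 − $1424.87 = $2100.64

$2100.64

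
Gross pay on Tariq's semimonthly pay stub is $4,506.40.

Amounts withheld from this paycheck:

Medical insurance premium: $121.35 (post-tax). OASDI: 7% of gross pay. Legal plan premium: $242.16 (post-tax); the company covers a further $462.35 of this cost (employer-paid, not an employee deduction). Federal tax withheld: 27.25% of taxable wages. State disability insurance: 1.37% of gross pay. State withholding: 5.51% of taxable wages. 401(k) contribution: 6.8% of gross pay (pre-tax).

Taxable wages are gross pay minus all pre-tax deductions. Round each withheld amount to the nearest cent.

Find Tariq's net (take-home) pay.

$2,083.35

401(k) contribution: $4,506.40 × 0.068 = $306.44
Taxable wages = $4,506.40 − $306.44 = $4,199.96
State withholding: $4,199.96 × 0.0551 = $231.42
Federal tax withheld: $4,199.96 × 0.2725 = $1,144.49
State disability insurance: $4,506.40 × 0.0137 = $61.74
OASDI: $4,506.40 × 0.07 = $315.45
Medical insurance premium: $121.35
Legal plan premium: $242.16
(Employer's $462.35 toward legal plan premium is not withheld from the employee.)
Total deductions = $306.44 + $231.42 + $1,144.49 + $61.74 + $315.45 + $121.35 + $242.16 = $2,423.05
Net pay = $4,506.40 − $2,423.05 = $2,083.35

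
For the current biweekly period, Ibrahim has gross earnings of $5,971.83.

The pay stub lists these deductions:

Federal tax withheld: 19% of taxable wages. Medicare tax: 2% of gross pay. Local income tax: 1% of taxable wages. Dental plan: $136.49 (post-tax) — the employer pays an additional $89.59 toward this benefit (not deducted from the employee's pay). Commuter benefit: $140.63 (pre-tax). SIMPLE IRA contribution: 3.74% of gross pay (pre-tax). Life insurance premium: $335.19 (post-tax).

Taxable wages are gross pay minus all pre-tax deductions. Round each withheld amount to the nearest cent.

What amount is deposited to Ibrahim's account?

$3,895.16

Commuter benefit: $140.63
SIMPLE IRA contribution: $5,971.83 × 0.0374 = $223.35
Pre-tax total = $140.63 + $223.35 = $363.98
Taxable wages = $5,971.83 − $363.98 = $5,607.85
Federal tax withheld: $5,607.85 × 0.19 = $1,065.49
Local income tax: $5,607.85 × 0.01 = $56.08
Medicare tax: $5,971.83 × 0.02 = $119.44
Life insurance premium: $335.19
Dental plan: $136.49
(Employer's $89.59 toward dental plan is not withheld from the employee.)
Total deductions = $140.63 + $223.35 + $1,065.49 + $56.08 + $119.44 + $335.19 + $136.49 = $2,076.67
Net pay = $5,971.83 − $2,076.67 = $3,895.16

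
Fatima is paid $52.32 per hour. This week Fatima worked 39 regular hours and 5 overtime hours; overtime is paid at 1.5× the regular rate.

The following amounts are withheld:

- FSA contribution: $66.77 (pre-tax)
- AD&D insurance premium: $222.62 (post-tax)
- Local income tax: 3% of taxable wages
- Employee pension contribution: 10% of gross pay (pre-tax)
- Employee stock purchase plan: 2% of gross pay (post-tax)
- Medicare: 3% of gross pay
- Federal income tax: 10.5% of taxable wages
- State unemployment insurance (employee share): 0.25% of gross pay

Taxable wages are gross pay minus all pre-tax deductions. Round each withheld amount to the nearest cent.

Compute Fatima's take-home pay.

$1485.89

Regular pay: 39 × $52.32 = $2040.48
Overtime pay: 5 × $52.32 × 1.5 = $392.40
Gross pay = $2040.48 + $392.40 = $2432.88
Employee pension contribution: $2432.88 × 0.1 = $243.29
FSA contribution: $66.77
Pre-tax total = $243.29 + $66.77 = $310.06
Taxable wages = $2432.88 − $310.06 = $2122.82
Federal income tax: $2122.82 × 0.105 = $222.90
Local income tax: $2122.82 × 0.03 = $63.68
State unemployment insurance (employee share): $2432.88 × 0.0025 = $6.08
Medicare: $2432.88 × 0.03 = $72.99
Employee stock purchase plan: $2432.88 × 0.02 = $48.66
AD&D insurance premium: $222.62
Total deductions = $243.29 + $66.77 + $222.90 + $63.68 + $6.08 + $72.99 + $48.66 + $222.62 = $946.99
Net pay = $2432.88 − $946.99 = $1485.89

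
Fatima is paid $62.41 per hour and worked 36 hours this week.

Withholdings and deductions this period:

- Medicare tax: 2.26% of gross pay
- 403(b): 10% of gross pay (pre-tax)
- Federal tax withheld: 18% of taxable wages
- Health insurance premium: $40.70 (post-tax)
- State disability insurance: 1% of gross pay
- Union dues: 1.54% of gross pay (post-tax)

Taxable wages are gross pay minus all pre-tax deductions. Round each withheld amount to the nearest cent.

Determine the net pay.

$1,509.56

Gross pay: 36 × $62.41 = $2,246.76
403(b): $2,246.76 × 0.1 = $224.68
Taxable wages = $2,246.76 − $224.68 = $2,022.08
Federal tax withheld: $2,022.08 × 0.18 = $363.97
State disability insurance: $2,246.76 × 0.01 = $22.47
Medicare tax: $2,246.76 × 0.0226 = $50.78
Union dues: $2,246.76 × 0.0154 = $34.60
Health insurance premium: $40.70
Total deductions = $224.68 + $363.97 + $22.47 + $50.78 + $34.60 + $40.70 = $737.20
Net pay = $2,246.76 − $737.20 = $1,509.56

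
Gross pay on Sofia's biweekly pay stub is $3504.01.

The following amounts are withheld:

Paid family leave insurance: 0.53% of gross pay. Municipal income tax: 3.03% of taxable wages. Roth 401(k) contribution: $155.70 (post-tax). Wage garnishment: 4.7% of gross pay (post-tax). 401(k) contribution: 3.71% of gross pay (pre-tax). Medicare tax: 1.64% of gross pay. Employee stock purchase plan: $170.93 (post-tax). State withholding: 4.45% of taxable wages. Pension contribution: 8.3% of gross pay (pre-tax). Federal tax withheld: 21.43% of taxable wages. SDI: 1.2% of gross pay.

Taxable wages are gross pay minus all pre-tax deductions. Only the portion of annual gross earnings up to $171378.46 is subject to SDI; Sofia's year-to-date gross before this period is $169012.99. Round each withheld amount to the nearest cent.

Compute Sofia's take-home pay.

$1596.08

Pension contribution: $3504.01 × 0.083 = $290.83
401(k) contribution: $3504.01 × 0.0371 = $130.00
Pre-tax total = $290.83 + $130.00 = $420.83
Taxable wages = $3504.01 − $420.83 = $3083.18
State withholding: $3083.18 × 0.0445 = $137.20
Municipal income tax: $3083.18 × 0.0303 = $93.42
Federal tax withheld: $3083.18 × 0.2143 = $660.73
SDI: only $171378.46 − $169012.99 = $2365.47 of this check is subject → $2365.47 × 0.012 = $28.39
Medicare tax: $3504.01 × 0.0164 = $57.47
Paid family leave insurance: $3504.01 × 0.0053 = $18.57
Roth 401(k) contribution: $155.70
Employee stock purchase plan: $170.93
Wage garnishment: $3504.01 × 0.047 = $164.69
Total deductions = $290.83 + $130.00 + $137.20 + $93.42 + $660.73 + $28.39 + $57.47 + $18.57 + $155.70 + $170.93 + $164.69 = $1907.93
Net pay = $3504.01 − $1907.93 = $1596.08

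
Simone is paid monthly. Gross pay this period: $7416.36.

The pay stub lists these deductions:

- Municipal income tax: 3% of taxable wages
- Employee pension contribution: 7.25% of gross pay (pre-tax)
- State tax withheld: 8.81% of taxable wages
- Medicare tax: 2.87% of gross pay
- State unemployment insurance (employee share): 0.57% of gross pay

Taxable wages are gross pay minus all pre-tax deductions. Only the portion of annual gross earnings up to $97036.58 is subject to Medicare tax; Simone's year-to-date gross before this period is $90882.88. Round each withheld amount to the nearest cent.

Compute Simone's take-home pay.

$5847.42

Employee pension contribution: $7416.36 × 0.0725 = $537.69
Taxable wages = $7416.36 − $537.69 = $6878.67
State tax withheld: $6878.67 × 0.0881 = $606.01
Municipal income tax: $6878.67 × 0.03 = $206.36
Medicare tax: only $97036.58 − $90882.88 = $6153.70 of this check is subject → $6153.70 × 0.0287 = $176.61
State unemployment insurance (employee share): $7416.36 × 0.0057 = $42.27
Total deductions = $537.69 + $606.01 + $206.36 + $176.61 + $42.27 = $1568.94
Net pay = $7416.36 − $1568.94 = $5847.42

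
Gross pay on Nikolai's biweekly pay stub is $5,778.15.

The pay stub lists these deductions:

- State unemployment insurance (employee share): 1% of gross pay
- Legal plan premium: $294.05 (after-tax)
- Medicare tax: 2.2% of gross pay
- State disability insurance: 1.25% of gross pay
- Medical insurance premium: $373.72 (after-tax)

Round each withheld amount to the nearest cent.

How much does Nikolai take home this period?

$4,853.25

Medicare tax: $5,778.15 × 0.022 = $127.12
State disability insurance: $5,778.15 × 0.0125 = $72.23
State unemployment insurance (employee share): $5,778.15 × 0.01 = $57.78
Legal plan premium: $294.05
Medical insurance premium: $373.72
Total deductions = $127.12 + $72.23 + $57.78 + $294.05 + $373.72 = $924.90
Net pay = $5,778.15 − $924.90 = $4,853.25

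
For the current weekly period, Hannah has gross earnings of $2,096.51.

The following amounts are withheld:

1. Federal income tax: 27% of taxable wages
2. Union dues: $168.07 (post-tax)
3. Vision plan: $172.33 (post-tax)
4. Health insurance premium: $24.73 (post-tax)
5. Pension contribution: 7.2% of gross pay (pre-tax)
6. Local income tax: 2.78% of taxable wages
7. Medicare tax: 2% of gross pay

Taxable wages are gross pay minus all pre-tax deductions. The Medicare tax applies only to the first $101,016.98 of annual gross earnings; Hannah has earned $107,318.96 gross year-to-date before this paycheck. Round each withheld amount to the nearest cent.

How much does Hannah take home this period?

Pension contribution: $2,096.51 × 0.072 = $150.95
Taxable wages = $2,096.51 − $150.95 = $1,945.56
Local income tax: $1,945.56 × 0.0278 = $54.09
Federal income tax: $1,945.56 × 0.27 = $525.30
Medicare tax: annual cap $101,016.98 already reached (YTD $107,318.96), so $0.00
Vision plan: $172.33
Union dues: $168.07
Health insurance premium: $24.73
Total deductions = $150.95 + $54.09 + $525.30 + $0.00 + $172.33 + $168.07 + $24.73 = $1,095.47
Net pay = $2,096.51 − $1,095.47 = $1,001.04

$1,001.04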